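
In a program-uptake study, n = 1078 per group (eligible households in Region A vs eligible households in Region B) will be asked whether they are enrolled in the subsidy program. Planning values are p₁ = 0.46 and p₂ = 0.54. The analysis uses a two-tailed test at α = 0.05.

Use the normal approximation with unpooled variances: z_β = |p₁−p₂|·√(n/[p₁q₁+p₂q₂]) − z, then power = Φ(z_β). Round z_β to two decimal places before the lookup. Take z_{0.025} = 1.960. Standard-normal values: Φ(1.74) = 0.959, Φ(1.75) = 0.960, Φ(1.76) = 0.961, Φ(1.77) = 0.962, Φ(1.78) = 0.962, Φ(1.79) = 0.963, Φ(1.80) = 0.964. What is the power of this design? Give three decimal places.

Power ≈ 0.962

z_β = |p₁−p₂|·√(n/[p₁q₁+p₂q₂]) − z_{α/2}
    = 0.08 · √(1078/0.4968) − 1.960
    = 0.08 · 46.5820 − 1.960
    = 3.7266 − 1.960 = 1.7666 → 1.77
Power = Φ(1.77) = 0.962.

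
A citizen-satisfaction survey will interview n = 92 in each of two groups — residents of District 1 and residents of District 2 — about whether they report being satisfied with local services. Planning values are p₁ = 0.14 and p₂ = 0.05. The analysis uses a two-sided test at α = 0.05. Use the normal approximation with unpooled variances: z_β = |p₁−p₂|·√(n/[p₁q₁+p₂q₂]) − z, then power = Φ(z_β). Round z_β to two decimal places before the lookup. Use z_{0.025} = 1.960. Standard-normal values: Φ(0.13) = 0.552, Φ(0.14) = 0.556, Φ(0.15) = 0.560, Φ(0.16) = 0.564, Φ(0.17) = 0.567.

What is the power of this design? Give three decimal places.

Power ≈ 0.560

z_β = |p₁−p₂|·√(n/[p₁q₁+p₂q₂]) − z_{α/2}
    = 0.09 · √(92/0.1679) − 1.960
    = 0.09 · 23.4082 − 1.960
    = 2.1067 − 1.960 = 0.1467 → 0.15
Power = Φ(0.15) = 0.560.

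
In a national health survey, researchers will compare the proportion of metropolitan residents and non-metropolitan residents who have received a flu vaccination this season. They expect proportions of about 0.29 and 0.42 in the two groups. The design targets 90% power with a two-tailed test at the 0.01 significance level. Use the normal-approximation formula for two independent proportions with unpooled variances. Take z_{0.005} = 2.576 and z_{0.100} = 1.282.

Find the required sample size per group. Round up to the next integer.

n = (z_{α/2} + z_β)² · [p₁(1−p₁) + p₂(1−p₂)] / (p₁ − p₂)²
  = (2.576 + 1.282)² · (0.29·0.71 + 0.42·0.58) / (-0.13)²
  = (3.858)² · (0.2059 + 0.2436) / 0.0169
  = 14.8842 · 0.4495 / 0.0169
  = 395.88
Round up → n = 396 per group.

n = 396 per group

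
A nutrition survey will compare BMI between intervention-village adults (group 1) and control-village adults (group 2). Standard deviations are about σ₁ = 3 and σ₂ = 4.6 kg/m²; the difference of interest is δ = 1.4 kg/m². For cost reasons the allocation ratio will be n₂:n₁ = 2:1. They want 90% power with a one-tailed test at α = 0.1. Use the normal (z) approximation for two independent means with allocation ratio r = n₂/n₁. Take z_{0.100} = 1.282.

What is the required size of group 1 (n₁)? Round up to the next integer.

n₁ = (z_α + z_β)² · (σ₁² + σ₂²/r) / δ²
   = (1.282 + 1.282)² · (3² + 4.6²/2) / 1.4²
   = 6.5741 · (9 + 10.58) / 1.96
   = 6.5741 · 19.58 / 1.96
   = 65.67
Round up → n₁ = 66; n₂ = r·n₁ = 2 × 66 = 132.

n₁ = 66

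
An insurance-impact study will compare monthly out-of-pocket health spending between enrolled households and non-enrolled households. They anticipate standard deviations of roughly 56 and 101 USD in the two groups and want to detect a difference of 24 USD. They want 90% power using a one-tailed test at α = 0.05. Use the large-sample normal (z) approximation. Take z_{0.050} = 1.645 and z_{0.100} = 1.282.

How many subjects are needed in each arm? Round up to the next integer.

n = (z_α + z_β)² · (σ₁² + σ₂²) / δ²
  = (1.645 + 1.282)² · (56² + 101² = 13337) / 24²
  = 8.5673 · 13337 / 576
  = 198.37
Round up → n = 199 per group.

n = 199 per group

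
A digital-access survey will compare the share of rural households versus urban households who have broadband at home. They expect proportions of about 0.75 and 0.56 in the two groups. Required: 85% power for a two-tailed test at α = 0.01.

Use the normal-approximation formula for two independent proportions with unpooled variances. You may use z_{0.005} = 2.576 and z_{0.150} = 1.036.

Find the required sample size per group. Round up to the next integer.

n = (z_{α/2} + z_β)² · [p₁(1−p₁) + p₂(1−p₂)] / (p₁ − p₂)²
  = (2.576 + 1.036)² · (0.75·0.25 + 0.56·0.44) / (0.19)²
  = (3.612)² · (0.1875 + 0.2464) / 0.0361
  = 13.0465 · 0.4339 / 0.0361
  = 156.81
Round up → n = 157 per group.

n = 157 per group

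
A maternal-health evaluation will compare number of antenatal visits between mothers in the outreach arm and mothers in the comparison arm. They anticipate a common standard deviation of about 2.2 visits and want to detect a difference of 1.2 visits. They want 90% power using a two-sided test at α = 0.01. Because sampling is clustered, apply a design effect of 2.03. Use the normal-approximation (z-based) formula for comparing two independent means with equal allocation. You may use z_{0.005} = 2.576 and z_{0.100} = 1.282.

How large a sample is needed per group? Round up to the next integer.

n = (z_{α/2} + z_β)² · (σ₁² + σ₂²) / δ²
  = (2.576 + 1.282)² · (2·2.2² = 9.68) / 1.2²
  = 14.8842 · 9.68 / 1.44
  = 100.05
Design effect: 2.03 × 100.05 = 203.11.
Round up → n = 204 per group.

n = 204 per group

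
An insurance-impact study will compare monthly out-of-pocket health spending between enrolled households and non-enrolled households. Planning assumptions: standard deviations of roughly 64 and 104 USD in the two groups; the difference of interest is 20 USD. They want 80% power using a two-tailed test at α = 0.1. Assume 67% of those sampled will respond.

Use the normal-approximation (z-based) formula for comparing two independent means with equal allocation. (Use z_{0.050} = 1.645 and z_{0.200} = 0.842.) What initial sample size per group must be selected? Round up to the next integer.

n = 345 per group

n = (z_{α/2} + z_β)² · (σ₁² + σ₂²) / δ²
  = (1.645 + 0.842)² · (64² + 104² = 14912) / 20²
  = 6.1852 · 14912 / 400
  = 230.58
Adjust for 67% response: 230.58 / 0.67 = 344.15.
Round up → n = 345 per group.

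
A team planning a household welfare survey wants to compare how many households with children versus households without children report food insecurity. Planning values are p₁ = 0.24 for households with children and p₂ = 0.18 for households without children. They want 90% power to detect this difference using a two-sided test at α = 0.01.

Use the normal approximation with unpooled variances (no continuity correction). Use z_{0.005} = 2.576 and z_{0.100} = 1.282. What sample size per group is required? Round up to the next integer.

n = 1365 per group

n = (z_{α/2} + z_β)² · [p₁(1−p₁) + p₂(1−p₂)] / (p₁ − p₂)²
  = (2.576 + 1.282)² · (0.24·0.76 + 0.18·0.82) / (0.06)²
  = (3.858)² · (0.1824 + 0.1476) / 0.0036
  = 14.8842 · 0.3300 / 0.0036
  = 1364.38
Round up → n = 1365 per group.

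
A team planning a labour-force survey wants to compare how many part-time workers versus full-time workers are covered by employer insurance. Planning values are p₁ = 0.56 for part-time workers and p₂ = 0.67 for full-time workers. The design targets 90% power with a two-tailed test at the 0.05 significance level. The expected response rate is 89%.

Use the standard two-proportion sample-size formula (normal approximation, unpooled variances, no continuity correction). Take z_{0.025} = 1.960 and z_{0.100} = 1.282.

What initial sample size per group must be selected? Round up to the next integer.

n = (z_{α/2} + z_β)² · [p₁(1−p₁) + p₂(1−p₂)] / (p₁ − p₂)²
  = (1.960 + 1.282)² · (0.56·0.44 + 0.67·0.33) / (-0.11)²
  = (3.242)² · (0.2464 + 0.2211) / 0.0121
  = 10.5106 · 0.4675 / 0.0121
  = 406.09
Adjust for 89% response: 406.09 / 0.89 = 456.28.
Round up → n = 457 per group.

n = 457 per group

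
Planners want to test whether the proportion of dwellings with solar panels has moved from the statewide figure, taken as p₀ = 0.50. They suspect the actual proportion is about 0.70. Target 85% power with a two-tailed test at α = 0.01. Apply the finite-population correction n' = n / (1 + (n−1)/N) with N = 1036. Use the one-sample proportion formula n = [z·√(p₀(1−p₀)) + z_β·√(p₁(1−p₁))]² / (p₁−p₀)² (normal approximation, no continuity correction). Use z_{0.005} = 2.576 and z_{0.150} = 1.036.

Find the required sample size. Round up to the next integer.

n = [z_{α/2}·√(p₀q₀) + z_β·√(p₁q₁)]² / (p₁ − p₀)²
  = [2.576·√(0.50·0.50) + 1.036·√(0.70·0.30)]² / (0.20)²
  = [2.576·0.5000 + 1.036·0.4583]² / 0.0400
  = [1.7628]² / 0.0400
  = 77.68
Finite-population correction (N = 1036): 77.68 / (1 + (77.68 − 1)/1036) = 72.33.
Round up → n = 73.

n = 73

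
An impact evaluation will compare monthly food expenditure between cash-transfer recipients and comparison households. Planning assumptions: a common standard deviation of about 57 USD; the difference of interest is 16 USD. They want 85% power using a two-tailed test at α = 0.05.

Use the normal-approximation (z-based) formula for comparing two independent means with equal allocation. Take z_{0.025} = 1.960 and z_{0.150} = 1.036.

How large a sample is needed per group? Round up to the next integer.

n = (z_{α/2} + z_β)² · (σ₁² + σ₂²) / δ²
  = (1.960 + 1.036)² · (2·57² = 6498) / 16²
  = 8.9760 · 6498 / 256
  = 227.84
Round up → n = 228 per group.

n = 228 per group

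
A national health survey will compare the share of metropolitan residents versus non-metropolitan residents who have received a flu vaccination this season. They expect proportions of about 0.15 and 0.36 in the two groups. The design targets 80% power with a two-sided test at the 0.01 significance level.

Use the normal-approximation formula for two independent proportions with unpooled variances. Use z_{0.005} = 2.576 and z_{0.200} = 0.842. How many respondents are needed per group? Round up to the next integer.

n = 95 per group

n = (z_{α/2} + z_β)² · [p₁(1−p₁) + p₂(1−p₂)] / (p₁ − p₂)²
  = (2.576 + 0.842)² · (0.15·0.85 + 0.36·0.64) / (-0.21)²
  = (3.418)² · (0.1275 + 0.2304) / 0.0441
  = 11.6827 · 0.3579 / 0.0441
  = 94.81
Round up → n = 95 per group.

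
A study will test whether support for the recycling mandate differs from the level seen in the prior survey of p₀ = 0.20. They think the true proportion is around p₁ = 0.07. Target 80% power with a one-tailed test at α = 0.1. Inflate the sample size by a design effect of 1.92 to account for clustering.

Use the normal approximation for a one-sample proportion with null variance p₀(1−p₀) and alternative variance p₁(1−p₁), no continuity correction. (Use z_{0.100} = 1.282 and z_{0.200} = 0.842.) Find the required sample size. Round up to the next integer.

n = 61

n = [z_α·√(p₀q₀) + z_β·√(p₁q₁)]² / (p₁ − p₀)²
  = [1.282·√(0.20·0.80) + 0.842·√(0.07·0.93)]² / (-0.13)²
  = [1.282·0.4000 + 0.842·0.2551]² / 0.0169
  = [0.7276]² / 0.0169
  = 31.33
Design effect: 1.92 × 31.33 = 60.15.
Round up → n = 61.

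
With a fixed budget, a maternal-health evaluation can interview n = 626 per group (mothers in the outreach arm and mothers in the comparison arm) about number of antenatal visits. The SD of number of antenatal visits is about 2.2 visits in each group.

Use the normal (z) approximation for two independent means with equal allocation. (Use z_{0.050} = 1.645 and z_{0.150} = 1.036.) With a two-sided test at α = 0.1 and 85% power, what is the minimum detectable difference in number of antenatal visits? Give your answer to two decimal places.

δ = (z_{α/2} + z_β) · √((σ₁²+σ₂²)/n)
  = (1.645 + 1.036) · √(9.68/626)
  = 2.681 · √0.01546
  = 2.681 · 0.1244
  = 0.3334

Minimum detectable difference ≈ 0.33 visits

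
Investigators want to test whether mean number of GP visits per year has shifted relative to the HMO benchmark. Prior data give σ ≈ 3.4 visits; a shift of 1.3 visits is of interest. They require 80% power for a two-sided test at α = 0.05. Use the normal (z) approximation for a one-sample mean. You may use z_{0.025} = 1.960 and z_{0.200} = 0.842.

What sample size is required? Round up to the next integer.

n = (z_{α/2} + z_β)² · σ² / δ²
  = (1.960 + 0.842)² · 3.4² / 1.3²
  = 7.8512 · 11.56 / 1.69
  = 53.70
Round up → n = 54.

n = 54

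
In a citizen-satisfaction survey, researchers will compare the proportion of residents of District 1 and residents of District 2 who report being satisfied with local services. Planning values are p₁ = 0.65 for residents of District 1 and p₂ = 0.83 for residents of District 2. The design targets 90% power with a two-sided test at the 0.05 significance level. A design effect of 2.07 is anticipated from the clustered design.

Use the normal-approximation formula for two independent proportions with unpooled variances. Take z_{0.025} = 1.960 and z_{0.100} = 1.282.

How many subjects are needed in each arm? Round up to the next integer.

n = (z_{α/2} + z_β)² · [p₁(1−p₁) + p₂(1−p₂)] / (p₁ − p₂)²
  = (1.960 + 1.282)² · (0.65·0.35 + 0.83·0.17) / (-0.18)²
  = (3.242)² · (0.2275 + 0.1411) / 0.0324
  = 10.5106 · 0.3686 / 0.0324
  = 119.57
Design effect: 2.07 × 119.57 = 247.52.
Round up → n = 248 per group.

n = 248 per group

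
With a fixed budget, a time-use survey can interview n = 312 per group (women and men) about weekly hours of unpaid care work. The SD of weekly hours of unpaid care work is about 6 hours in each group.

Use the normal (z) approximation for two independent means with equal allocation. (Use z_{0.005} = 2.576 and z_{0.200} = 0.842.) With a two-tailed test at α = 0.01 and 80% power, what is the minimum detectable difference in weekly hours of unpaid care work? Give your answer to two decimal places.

Minimum detectable difference ≈ 1.64 hours

δ = (z_{α/2} + z_β) · √((σ₁²+σ₂²)/n)
  = (2.576 + 0.842) · √(72/312)
  = 3.418 · √0.23077
  = 3.418 · 0.4804
  = 1.6420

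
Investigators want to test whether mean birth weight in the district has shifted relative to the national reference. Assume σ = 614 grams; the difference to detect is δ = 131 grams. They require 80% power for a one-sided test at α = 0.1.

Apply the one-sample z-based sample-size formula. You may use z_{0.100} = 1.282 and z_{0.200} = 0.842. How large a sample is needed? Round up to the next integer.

n = 100

n = (z_α + z_β)² · σ² / δ²
  = (1.282 + 0.842)² · 614² / 131²
  = 4.5114 · 376996 / 17161
  = 99.11
Round up → n = 100.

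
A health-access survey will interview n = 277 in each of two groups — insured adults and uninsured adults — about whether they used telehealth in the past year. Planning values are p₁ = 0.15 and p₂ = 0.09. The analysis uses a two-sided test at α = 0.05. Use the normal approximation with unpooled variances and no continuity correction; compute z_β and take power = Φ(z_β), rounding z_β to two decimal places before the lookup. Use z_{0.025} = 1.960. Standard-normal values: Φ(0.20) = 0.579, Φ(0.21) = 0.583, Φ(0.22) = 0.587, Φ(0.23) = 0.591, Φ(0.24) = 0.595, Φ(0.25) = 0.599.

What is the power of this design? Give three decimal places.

Power ≈ 0.587

z_β = |p₁−p₂|·√(n/[p₁q₁+p₂q₂]) − z_{α/2}
    = 0.06 · √(277/0.2094) − 1.960
    = 0.06 · 36.3707 − 1.960
    = 2.1822 − 1.960 = 0.2222 → 0.22
Power = Φ(0.22) = 0.587.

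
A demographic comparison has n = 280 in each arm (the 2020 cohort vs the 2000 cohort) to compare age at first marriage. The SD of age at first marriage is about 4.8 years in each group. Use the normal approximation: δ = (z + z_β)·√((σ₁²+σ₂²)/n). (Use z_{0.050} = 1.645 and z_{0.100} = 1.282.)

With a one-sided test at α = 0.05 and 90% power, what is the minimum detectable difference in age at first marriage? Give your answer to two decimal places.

Minimum detectable difference ≈ 1.19 years

δ = (z_α + z_β) · √((σ₁²+σ₂²)/n)
  = (1.645 + 1.282) · √(46.08/280)
  = 2.927 · √0.16457
  = 2.927 · 0.4057
  = 1.1874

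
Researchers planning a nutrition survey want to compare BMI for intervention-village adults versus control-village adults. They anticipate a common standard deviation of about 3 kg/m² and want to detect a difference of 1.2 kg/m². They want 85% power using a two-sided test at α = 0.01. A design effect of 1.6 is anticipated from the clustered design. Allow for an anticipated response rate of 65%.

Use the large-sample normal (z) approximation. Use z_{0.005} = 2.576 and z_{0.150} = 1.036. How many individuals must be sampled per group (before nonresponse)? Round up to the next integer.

n = 402 per group

n = (z_{α/2} + z_β)² · (σ₁² + σ₂²) / δ²
  = (2.576 + 1.036)² · (2·3² = 18) / 1.2²
  = 13.0465 · 18 / 1.44
  = 163.08
Design effect: 1.6 × 163.08 = 260.93.
Adjust for 65% response: 260.93 / 0.65 = 401.43.
Round up → n = 402 per group.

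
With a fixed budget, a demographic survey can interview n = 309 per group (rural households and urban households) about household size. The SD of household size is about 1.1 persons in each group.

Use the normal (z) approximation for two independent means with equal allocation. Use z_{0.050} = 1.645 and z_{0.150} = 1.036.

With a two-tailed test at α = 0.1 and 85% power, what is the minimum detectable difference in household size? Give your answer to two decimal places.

Minimum detectable difference ≈ 0.24 persons

δ = (z_{α/2} + z_β) · √((σ₁²+σ₂²)/n)
  = (1.645 + 1.036) · √(2.42/309)
  = 2.681 · √0.00783
  = 2.681 · 0.0885
  = 0.2373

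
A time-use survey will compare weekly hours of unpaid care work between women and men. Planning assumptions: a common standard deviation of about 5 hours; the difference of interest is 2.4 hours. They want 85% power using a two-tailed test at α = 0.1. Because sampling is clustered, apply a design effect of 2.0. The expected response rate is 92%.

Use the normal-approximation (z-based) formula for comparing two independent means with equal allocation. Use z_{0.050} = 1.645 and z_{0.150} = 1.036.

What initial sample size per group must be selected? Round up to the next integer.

n = 136 per group

n = (z_{α/2} + z_β)² · (σ₁² + σ₂²) / δ²
  = (1.645 + 1.036)² · (2·5² = 50) / 2.4²
  = 7.1878 · 50 / 5.76
  = 62.39
Design effect: 2.0 × 62.39 = 124.79.
Adjust for 92% response: 124.79 / 0.92 = 135.64.
Round up → n = 136 per group.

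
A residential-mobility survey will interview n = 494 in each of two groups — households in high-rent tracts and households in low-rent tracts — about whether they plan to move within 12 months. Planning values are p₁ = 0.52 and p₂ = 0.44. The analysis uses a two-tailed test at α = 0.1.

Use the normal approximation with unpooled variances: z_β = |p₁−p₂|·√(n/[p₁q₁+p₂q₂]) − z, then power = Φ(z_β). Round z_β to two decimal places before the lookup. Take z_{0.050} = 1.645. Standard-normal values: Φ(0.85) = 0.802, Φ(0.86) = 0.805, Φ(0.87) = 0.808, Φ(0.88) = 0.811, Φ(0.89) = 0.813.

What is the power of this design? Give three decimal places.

Power ≈ 0.811

z_β = |p₁−p₂|·√(n/[p₁q₁+p₂q₂]) − z_{α/2}
    = 0.08 · √(494/0.4960) − 1.645
    = 0.08 · 31.5590 − 1.645
    = 2.5247 − 1.645 = 0.8797 → 0.88
Power = Φ(0.88) = 0.811.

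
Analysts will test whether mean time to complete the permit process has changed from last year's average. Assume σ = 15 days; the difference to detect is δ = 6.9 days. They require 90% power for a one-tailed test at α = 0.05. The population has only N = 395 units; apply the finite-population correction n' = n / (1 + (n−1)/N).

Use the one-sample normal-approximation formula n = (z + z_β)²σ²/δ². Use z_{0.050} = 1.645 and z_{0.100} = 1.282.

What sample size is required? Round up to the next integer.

n = 37

n = (z_α + z_β)² · σ² / δ²
  = (1.645 + 1.282)² · 15² / 6.9²
  = 8.5673 · 225 / 47.61
  = 40.49
Finite-population correction (N = 395): 40.49 / (1 + (40.49 − 1)/395) = 36.81.
Round up → n = 37.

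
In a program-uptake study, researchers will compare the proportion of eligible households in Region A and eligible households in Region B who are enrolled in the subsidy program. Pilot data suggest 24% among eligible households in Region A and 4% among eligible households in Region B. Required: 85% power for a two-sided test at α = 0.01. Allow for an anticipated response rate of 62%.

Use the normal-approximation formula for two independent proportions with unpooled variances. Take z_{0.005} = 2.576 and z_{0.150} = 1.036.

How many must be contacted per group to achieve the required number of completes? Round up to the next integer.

n = 117 per group

n = (z_{α/2} + z_β)² · [p₁(1−p₁) + p₂(1−p₂)] / (p₁ − p₂)²
  = (2.576 + 1.036)² · (0.24·0.76 + 0.04·0.96) / (0.20)²
  = (3.612)² · (0.1824 + 0.0384) / 0.0400
  = 13.0465 · 0.2208 / 0.0400
  = 72.02
Adjust for 62% response: 72.02 / 0.62 = 116.16.
Round up → n = 117 per group.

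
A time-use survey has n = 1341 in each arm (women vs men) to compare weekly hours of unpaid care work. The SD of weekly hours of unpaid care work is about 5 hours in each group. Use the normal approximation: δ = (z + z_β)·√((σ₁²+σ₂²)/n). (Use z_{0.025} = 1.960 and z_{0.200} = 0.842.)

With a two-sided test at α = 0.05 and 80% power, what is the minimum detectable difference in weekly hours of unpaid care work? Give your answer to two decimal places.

δ = (z_{α/2} + z_β) · √((σ₁²+σ₂²)/n)
  = (1.960 + 0.842) · √(50/1341)
  = 2.802 · √0.03729
  = 2.802 · 0.1931
  = 0.5411

Minimum detectable difference ≈ 0.54 hours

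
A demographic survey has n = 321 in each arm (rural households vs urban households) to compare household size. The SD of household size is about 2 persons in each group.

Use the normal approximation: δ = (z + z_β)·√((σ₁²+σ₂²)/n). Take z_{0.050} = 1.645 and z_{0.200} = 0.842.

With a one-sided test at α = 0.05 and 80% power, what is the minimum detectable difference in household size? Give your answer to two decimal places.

δ = (z_α + z_β) · √((σ₁²+σ₂²)/n)
  = (1.645 + 0.842) · √(8/321)
  = 2.487 · √0.02492
  = 2.487 · 0.1579
  = 0.3926

Minimum detectable difference ≈ 0.39 persons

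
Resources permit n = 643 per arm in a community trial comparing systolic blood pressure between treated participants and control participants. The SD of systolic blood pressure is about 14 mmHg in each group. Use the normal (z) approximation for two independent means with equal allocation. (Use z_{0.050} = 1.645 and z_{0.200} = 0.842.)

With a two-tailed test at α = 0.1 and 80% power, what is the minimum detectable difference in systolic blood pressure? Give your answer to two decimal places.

δ = (z_{α/2} + z_β) · √((σ₁²+σ₂²)/n)
  = (1.645 + 0.842) · √(392/643)
  = 2.487 · √0.60964
  = 2.487 · 0.7808
  = 1.9418

Minimum detectable difference ≈ 1.94 mmHg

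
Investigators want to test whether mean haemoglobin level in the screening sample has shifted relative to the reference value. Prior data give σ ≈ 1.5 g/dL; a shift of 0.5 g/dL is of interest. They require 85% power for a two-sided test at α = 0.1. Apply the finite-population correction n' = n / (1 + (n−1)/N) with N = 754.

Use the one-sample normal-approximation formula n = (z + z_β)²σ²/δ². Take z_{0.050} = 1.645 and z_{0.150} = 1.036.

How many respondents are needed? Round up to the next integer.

n = 60

n = (z_{α/2} + z_β)² · σ² / δ²
  = (1.645 + 1.036)² · 1.5² / 0.5²
  = 7.1878 · 2.25 / 0.25
  = 64.69
Finite-population correction (N = 754): 64.69 / (1 + (64.69 − 1)/754) = 59.65.
Round up → n = 60.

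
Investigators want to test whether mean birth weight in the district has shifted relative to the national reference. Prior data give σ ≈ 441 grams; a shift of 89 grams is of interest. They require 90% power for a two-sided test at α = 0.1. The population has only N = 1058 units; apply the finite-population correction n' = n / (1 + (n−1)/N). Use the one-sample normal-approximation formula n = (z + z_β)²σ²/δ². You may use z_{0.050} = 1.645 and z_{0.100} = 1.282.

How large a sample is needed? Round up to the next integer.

n = 176

n = (z_{α/2} + z_β)² · σ² / δ²
  = (1.645 + 1.282)² · 441² / 89²
  = 8.5673 · 194481 / 7921
  = 210.35
Finite-population correction (N = 1058): 210.35 / (1 + (210.35 − 1)/1058) = 175.60.
Round up → n = 176.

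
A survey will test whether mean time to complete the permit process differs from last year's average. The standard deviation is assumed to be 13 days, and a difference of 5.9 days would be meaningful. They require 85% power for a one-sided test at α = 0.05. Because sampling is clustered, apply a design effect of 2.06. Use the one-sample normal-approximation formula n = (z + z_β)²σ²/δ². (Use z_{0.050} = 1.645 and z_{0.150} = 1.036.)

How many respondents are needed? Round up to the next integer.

n = 72

n = (z_α + z_β)² · σ² / δ²
  = (1.645 + 1.036)² · 13² / 5.9²
  = 7.1878 · 169 / 34.81
  = 34.90
Design effect: 2.06 × 34.90 = 71.89.
Round up → n = 72.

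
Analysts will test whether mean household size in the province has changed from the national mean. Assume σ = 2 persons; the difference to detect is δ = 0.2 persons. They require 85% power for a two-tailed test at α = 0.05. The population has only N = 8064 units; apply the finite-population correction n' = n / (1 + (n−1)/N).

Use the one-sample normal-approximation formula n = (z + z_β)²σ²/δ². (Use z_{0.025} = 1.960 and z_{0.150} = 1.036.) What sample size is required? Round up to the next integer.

n = 808

n = (z_{α/2} + z_β)² · σ² / δ²
  = (1.960 + 1.036)² · 2² / 0.2²
  = 8.9760 · 4 / 0.04
  = 897.60
Finite-population correction (N = 8064): 897.60 / (1 + (897.60 − 1)/8064) = 807.79.
Round up → n = 808.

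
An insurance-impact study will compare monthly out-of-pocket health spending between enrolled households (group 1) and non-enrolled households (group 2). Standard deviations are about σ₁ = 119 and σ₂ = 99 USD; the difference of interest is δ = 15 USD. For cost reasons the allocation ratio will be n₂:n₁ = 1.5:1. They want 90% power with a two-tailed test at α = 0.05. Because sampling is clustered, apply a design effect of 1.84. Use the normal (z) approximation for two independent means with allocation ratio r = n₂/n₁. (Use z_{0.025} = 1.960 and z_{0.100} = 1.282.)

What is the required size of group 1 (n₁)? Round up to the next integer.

n₁ = 1779

n₁ = (z_{α/2} + z_β)² · (σ₁² + σ₂²/r) / δ²
   = (1.960 + 1.282)² · (119² + 99²/1.5) / 15²
   = 10.5106 · (14161 + 6534) / 225
   = 10.5106 · 20695 / 225
   = 966.74
Design effect: 1.84 × 966.74 = 1778.80.
Round up → n₁ = 1779; n₂ = r·n₁ = 1.5 × 1779 = 2669.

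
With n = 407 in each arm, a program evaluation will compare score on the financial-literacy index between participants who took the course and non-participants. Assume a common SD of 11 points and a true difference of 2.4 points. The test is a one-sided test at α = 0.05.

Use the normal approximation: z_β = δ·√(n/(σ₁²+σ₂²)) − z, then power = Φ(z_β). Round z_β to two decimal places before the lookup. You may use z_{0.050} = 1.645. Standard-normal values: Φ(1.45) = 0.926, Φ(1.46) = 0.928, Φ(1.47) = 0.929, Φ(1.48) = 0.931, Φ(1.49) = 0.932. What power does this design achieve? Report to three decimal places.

z_β = δ·√(n/(σ₁²+σ₂²)) − z_α
    = 2.4 · √(407/242) − 1.645
    = 2.4 · 1.29685 − 1.645
    = 3.1124 − 1.645 = 1.4674 → 1.47
Power = Φ(1.47) = 0.929.

Power ≈ 0.929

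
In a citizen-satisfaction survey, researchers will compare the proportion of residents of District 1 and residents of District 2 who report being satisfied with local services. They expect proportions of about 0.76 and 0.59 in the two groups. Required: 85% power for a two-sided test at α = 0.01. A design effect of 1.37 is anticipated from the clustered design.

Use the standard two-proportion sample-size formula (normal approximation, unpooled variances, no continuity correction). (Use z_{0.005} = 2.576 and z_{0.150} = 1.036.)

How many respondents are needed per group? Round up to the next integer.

n = (z_{α/2} + z_β)² · [p₁(1−p₁) + p₂(1−p₂)] / (p₁ − p₂)²
  = (2.576 + 1.036)² · (0.76·0.24 + 0.59·0.41) / (0.17)²
  = (3.612)² · (0.1824 + 0.2419) / 0.0289
  = 13.0465 · 0.4243 / 0.0289
  = 191.54
Design effect: 1.37 × 191.54 = 262.42.
Round up → n = 263 per group.

n = 263 per group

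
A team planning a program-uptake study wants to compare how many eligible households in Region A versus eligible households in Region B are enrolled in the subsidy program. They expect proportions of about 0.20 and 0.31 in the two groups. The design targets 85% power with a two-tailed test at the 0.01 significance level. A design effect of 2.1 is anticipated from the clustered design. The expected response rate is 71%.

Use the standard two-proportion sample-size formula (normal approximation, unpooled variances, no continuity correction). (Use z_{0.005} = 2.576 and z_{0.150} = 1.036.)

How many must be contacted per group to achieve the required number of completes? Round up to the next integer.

n = (z_{α/2} + z_β)² · [p₁(1−p₁) + p₂(1−p₂)] / (p₁ − p₂)²
  = (2.576 + 1.036)² · (0.20·0.80 + 0.31·0.69) / (-0.11)²
  = (3.612)² · (0.1600 + 0.2139) / 0.0121
  = 13.0465 · 0.3739 / 0.0121
  = 403.15
Design effect: 2.1 × 403.15 = 846.61.
Adjust for 71% response: 846.61 / 0.71 = 1192.41.
Round up → n = 1193 per group.

n = 1193 per group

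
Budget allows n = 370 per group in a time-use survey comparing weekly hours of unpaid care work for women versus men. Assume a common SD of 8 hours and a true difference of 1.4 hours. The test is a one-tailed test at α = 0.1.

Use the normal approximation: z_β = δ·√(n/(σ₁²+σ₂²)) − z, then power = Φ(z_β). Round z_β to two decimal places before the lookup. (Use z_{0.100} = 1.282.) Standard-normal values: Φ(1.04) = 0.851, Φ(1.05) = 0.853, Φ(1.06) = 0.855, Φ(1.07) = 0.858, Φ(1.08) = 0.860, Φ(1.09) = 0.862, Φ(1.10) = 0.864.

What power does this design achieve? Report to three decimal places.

z_β = δ·√(n/(σ₁²+σ₂²)) − z_α
    = 1.4 · √(370/128) − 1.282
    = 1.4 · 1.70018 − 1.282
    = 2.3803 − 1.282 = 1.0983 → 1.10
Power = Φ(1.10) = 0.864.

Power ≈ 0.864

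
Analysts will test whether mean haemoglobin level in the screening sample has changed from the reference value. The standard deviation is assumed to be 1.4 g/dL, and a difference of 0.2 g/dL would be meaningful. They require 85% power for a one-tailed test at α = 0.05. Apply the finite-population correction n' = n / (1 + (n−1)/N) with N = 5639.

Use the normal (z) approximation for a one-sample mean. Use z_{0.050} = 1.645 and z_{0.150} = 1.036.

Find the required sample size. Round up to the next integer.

n = (z_α + z_β)² · σ² / δ²
  = (1.645 + 1.036)² · 1.4² / 0.2²
  = 7.1878 · 1.96 / 0.04
  = 352.20
Finite-population correction (N = 5639): 352.20 / (1 + (352.20 − 1)/5639) = 331.55.
Round up → n = 332.

n = 332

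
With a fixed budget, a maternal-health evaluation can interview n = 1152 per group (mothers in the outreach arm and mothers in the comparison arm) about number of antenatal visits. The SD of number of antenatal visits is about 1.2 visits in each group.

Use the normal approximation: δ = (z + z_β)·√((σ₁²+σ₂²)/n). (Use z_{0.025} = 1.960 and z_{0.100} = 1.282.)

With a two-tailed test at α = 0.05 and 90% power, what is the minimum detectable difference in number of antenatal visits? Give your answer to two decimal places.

δ = (z_{α/2} + z_β) · √((σ₁²+σ₂²)/n)
  = (1.960 + 1.282) · √(2.88/1152)
  = 3.242 · √0.0025
  = 3.242 · 0.0500
  = 0.1621

Minimum detectable difference ≈ 0.16 visits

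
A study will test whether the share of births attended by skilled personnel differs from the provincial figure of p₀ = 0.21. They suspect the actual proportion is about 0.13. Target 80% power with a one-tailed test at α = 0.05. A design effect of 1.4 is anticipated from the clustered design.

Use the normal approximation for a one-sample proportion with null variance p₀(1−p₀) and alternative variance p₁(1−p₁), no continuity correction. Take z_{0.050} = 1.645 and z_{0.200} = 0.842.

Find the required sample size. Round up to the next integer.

n = 199

n = [z_α·√(p₀q₀) + z_β·√(p₁q₁)]² / (p₁ − p₀)²
  = [1.645·√(0.21·0.79) + 0.842·√(0.13·0.87)]² / (-0.08)²
  = [1.645·0.4073 + 0.842·0.3363]² / 0.0064
  = [0.9532]² / 0.0064
  = 141.96
Design effect: 1.4 × 141.96 = 198.75.
Round up → n = 199.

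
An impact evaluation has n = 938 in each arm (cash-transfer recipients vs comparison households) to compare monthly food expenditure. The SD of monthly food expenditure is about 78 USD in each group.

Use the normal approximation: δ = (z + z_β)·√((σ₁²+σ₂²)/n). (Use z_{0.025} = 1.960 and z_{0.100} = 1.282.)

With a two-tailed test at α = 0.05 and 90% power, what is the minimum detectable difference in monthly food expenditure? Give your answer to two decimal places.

δ = (z_{α/2} + z_β) · √((σ₁²+σ₂²)/n)
  = (1.960 + 1.282) · √(12168/938)
  = 3.242 · √12.9723
  = 3.242 · 3.6017
  = 11.6767

Minimum detectable difference ≈ 11.68 USD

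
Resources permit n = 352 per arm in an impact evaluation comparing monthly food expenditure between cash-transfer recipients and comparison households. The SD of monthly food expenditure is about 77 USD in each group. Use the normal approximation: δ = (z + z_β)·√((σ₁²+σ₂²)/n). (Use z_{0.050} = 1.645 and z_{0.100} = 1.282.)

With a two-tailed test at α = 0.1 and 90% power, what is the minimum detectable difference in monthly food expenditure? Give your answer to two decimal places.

δ = (z_{α/2} + z_β) · √((σ₁²+σ₂²)/n)
  = (1.645 + 1.282) · √(11858/352)
  = 2.927 · √33.6875
  = 2.927 · 5.8041
  = 16.9886

Minimum detectable difference ≈ 16.99 USD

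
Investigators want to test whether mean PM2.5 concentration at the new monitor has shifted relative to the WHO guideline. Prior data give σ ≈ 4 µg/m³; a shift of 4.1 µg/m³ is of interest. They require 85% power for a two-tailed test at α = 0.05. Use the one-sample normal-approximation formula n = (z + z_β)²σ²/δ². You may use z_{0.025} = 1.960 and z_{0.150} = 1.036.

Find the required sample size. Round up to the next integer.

n = (z_{α/2} + z_β)² · σ² / δ²
  = (1.960 + 1.036)² · 4² / 4.1²
  = 8.9760 · 16 / 16.81
  = 8.54
Round up → n = 9.

n = 9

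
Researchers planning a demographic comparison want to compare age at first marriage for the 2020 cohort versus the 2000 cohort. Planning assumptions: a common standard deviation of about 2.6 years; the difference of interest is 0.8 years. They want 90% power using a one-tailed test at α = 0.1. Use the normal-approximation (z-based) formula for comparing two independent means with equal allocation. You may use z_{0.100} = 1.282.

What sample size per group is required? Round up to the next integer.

n = (z_α + z_β)² · (σ₁² + σ₂²) / δ²
  = (1.282 + 1.282)² · (2·2.6² = 13.52) / 0.8²
  = 6.5741 · 13.52 / 0.64
  = 138.88
Round up → n = 139 per group.

n = 139 per group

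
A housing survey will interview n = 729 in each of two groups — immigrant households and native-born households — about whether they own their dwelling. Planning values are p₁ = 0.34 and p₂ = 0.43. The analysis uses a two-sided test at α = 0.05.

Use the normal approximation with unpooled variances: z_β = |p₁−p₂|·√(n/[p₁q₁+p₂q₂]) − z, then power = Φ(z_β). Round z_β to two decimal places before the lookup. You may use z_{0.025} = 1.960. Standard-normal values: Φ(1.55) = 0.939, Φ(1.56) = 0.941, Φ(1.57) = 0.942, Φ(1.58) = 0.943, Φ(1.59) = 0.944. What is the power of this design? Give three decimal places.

Power ≈ 0.944

z_β = |p₁−p₂|·√(n/[p₁q₁+p₂q₂]) − z_{α/2}
    = 0.09 · √(729/0.4695) − 1.960
    = 0.09 · 39.4045 − 1.960
    = 3.5464 − 1.960 = 1.5864 → 1.59
Power = Φ(1.59) = 0.944.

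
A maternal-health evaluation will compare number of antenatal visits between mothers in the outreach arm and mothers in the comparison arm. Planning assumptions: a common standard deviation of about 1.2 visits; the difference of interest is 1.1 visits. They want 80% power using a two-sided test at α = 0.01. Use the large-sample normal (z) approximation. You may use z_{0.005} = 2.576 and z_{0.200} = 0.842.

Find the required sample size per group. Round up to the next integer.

n = (z_{α/2} + z_β)² · (σ₁² + σ₂²) / δ²
  = (2.576 + 0.842)² · (2·1.2² = 2.88) / 1.1²
  = 11.6827 · 2.88 / 1.21
  = 27.81
Round up → n = 28 per group.

n = 28 per group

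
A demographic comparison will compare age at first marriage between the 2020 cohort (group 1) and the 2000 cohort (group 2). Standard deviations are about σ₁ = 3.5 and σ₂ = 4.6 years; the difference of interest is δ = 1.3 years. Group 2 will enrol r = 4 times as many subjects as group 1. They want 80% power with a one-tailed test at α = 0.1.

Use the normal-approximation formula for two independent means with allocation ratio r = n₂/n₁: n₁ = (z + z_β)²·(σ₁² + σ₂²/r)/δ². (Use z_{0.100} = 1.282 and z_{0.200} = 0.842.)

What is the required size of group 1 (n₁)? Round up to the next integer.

n₁ = 47

n₁ = (z_α + z_β)² · (σ₁² + σ₂²/r) / δ²
   = (1.282 + 0.842)² · (3.5² + 4.6²/4) / 1.3²
   = 4.5114 · (12.25 + 5.29) / 1.69
   = 4.5114 · 17.54 / 1.69
   = 46.82
Round up → n₁ = 47; n₂ = r·n₁ = 4 × 47 = 188.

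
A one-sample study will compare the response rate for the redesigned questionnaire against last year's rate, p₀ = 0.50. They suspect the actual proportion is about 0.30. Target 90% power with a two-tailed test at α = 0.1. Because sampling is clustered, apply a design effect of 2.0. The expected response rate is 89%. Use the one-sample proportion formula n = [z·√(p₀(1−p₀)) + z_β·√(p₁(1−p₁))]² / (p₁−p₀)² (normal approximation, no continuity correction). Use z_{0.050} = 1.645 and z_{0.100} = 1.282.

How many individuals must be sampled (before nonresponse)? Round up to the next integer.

n = 112

n = [z_{α/2}·√(p₀q₀) + z_β·√(p₁q₁)]² / (p₁ − p₀)²
  = [1.645·√(0.50·0.50) + 1.282·√(0.30·0.70)]² / (-0.20)²
  = [1.645·0.5000 + 1.282·0.4583]² / 0.0400
  = [1.4100]² / 0.0400
  = 49.70
Design effect: 2.0 × 49.70 = 99.40.
Adjust for 89% response: 99.40 / 0.89 = 111.69.
Round up → n = 112.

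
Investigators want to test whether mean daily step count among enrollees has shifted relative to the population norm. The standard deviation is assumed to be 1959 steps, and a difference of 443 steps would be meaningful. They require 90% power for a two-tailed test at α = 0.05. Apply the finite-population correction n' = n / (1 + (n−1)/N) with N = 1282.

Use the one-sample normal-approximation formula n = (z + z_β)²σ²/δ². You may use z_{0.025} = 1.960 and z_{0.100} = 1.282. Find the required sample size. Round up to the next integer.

n = (z_{α/2} + z_β)² · σ² / δ²
  = (1.960 + 1.282)² · 1959² / 443²
  = 10.5106 · 3837681 / 196249
  = 205.54
Finite-population correction (N = 1282): 205.54 / (1 + (205.54 − 1)/1282) = 177.26.
Round up → n = 178.

n = 178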